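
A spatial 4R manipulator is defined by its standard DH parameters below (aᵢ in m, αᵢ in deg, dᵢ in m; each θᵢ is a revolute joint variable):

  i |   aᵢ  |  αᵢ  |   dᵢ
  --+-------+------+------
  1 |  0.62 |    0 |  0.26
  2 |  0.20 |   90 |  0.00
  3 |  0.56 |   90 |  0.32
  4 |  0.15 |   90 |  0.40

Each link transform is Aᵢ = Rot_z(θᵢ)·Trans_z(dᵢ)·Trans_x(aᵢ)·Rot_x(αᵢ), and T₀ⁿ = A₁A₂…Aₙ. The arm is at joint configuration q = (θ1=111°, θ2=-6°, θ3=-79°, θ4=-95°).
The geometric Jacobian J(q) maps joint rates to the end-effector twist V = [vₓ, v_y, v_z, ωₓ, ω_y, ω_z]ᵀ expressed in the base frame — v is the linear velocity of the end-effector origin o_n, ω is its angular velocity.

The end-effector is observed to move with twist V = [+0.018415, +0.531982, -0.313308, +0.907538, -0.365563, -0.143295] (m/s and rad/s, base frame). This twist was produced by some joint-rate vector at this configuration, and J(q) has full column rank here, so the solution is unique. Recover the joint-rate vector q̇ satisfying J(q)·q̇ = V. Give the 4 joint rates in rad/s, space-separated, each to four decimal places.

o_n = [-0.0346, 0.5377, -0.3532]
J₁: ẑ×o_n = [-0.5377, -0.0346, 0.0000], ω = ẑ
J2: z=[0.0000, 0.0000, 1.0000] o=[-0.2222, 0.5788, 0.2600] → [0.0411, 0.1876, -0.0000, 0.0000, 0.0000, 1.0000]
J3: z=[0.9659, 0.2588, 0.0000] o=[-0.2740, 0.7720, 0.2600] → [-0.1587, 0.5923, -0.2883, 0.9659, 0.2588, 0.0000]
J4: z=[0.2541, -0.9482, -0.1908] o=[0.0075, 0.9580, -0.2897] → [-0.0200, 0.0242, -0.1467, 0.2541, -0.9482, -0.1908]
q̇ = J⁺·V = [-0.2690, 0.2400, 0.7820, 0.5990]

-0.2690 0.2400 0.7820 0.5990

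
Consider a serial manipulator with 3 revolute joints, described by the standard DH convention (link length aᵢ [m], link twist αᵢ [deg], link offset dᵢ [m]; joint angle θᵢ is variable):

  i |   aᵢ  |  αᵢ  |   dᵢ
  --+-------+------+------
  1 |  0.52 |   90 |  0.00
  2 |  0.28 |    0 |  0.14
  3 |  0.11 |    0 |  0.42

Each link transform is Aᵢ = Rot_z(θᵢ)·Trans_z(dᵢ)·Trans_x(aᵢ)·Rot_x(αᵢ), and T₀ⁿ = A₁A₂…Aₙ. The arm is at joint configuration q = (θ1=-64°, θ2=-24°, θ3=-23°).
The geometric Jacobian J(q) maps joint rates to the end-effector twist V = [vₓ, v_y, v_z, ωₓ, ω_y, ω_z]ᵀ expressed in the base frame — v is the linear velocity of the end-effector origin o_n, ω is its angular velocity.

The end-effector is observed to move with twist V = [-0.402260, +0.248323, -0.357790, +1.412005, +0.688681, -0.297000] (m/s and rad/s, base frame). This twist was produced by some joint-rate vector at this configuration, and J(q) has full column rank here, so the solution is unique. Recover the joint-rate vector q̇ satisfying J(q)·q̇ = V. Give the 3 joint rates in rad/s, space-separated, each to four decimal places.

o_n = [-0.1304, -1.0102, -0.1943]
J₁: ẑ×o_n = [1.0102, -0.1304, 0.0000], ω = ẑ
J2: z=[-0.8988, -0.4384, 0.0000] o=[0.2280, -0.4674, 0.0000] → [0.0852, -0.1747, 0.3308, -0.8988, -0.4384, 0.0000]
J3: z=[-0.8988, -0.4384, 0.0000] o=[0.2143, -0.7586, -0.1139] → [0.0353, -0.0723, 0.0750, -0.8988, -0.4384, 0.0000]
q̇ = J⁺·V = [-0.2970, -0.9380, -0.6330]

-0.2970 -0.9380 -0.6330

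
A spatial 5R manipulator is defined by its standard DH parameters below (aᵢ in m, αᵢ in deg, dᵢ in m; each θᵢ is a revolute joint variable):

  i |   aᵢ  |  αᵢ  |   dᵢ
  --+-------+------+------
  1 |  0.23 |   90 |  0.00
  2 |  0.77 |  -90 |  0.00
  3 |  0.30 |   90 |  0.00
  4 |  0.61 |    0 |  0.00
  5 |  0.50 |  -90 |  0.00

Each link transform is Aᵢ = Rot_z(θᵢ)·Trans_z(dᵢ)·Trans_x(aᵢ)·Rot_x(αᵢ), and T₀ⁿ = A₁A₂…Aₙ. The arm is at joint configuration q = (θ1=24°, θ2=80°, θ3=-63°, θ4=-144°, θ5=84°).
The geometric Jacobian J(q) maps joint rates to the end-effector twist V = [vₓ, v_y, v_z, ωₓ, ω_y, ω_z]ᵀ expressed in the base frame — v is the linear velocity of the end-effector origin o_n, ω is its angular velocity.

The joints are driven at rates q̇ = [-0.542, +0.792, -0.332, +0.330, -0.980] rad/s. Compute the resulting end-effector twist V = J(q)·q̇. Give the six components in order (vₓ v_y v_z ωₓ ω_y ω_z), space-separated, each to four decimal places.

-0.0167 -0.5386 0.5809 0.5927 -0.2801 -0.0293

o_n = [1.0690, 0.4208, 0.6461]
J₁: ẑ×o_n = [-0.4208, 1.0690, 0.0000], ω = ẑ
J2: z=[0.4067, -0.9135, 0.0000] o=[0.2101, 0.0935, 0.0000] → [-0.5903, -0.2628, 0.9177, 0.4067, -0.9135, 0.0000]
J3: z=[-0.8997, -0.4006, 0.1736] o=[0.3323, 0.1479, 0.7583] → [-0.0024, 0.0270, 0.0496, -0.8997, -0.4006, 0.1736]
J4: z=[0.0433, -0.4777, -0.8775] o=[0.4626, -0.0866, 0.8924] → [0.5629, -0.5214, 0.3116, 0.0433, -0.4777, -0.8775]
J5: z=[0.0433, -0.4777, -0.8775] o=[0.5708, 0.4429, 0.6095] → [-0.0368, -0.4387, 0.2370, 0.0433, -0.4777, -0.8775]
V = J·q̇ = [-0.0167, -0.5386, 0.5809, 0.5927, -0.2801, -0.0293]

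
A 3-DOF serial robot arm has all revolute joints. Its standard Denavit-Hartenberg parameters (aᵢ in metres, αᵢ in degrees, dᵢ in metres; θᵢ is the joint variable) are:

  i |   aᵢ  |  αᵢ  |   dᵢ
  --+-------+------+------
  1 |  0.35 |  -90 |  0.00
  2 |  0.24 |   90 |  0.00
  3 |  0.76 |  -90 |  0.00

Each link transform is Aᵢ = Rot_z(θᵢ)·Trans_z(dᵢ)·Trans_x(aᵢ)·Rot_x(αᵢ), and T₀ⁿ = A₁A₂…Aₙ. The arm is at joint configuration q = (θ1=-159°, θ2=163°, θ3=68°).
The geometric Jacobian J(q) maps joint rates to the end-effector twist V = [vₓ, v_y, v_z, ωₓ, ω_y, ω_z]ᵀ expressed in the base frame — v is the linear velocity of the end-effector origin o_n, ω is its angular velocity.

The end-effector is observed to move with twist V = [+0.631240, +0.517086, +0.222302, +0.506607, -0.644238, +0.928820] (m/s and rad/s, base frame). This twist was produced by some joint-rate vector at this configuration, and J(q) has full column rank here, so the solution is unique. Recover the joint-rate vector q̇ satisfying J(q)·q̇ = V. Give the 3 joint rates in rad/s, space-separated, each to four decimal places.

0.1370 0.7830 -0.8280

o_n = [0.3942, -0.6035, -0.1534]
J₁: ẑ×o_n = [0.6035, 0.3942, -0.0000], ω = ẑ
J2: z=[0.3584, -0.9336, 0.0000] o=[-0.3268, -0.1254, 0.0000] → [0.1432, 0.0550, 0.5018, 0.3584, -0.9336, 0.0000]
J3: z=[-0.2730, -0.1048, -0.9563] o=[-0.1125, -0.0432, -0.0702] → [-0.5271, -0.5073, 0.2060, -0.2730, -0.1048, -0.9563]
q̇ = J⁺·V = [0.1370, 0.7830, -0.8280]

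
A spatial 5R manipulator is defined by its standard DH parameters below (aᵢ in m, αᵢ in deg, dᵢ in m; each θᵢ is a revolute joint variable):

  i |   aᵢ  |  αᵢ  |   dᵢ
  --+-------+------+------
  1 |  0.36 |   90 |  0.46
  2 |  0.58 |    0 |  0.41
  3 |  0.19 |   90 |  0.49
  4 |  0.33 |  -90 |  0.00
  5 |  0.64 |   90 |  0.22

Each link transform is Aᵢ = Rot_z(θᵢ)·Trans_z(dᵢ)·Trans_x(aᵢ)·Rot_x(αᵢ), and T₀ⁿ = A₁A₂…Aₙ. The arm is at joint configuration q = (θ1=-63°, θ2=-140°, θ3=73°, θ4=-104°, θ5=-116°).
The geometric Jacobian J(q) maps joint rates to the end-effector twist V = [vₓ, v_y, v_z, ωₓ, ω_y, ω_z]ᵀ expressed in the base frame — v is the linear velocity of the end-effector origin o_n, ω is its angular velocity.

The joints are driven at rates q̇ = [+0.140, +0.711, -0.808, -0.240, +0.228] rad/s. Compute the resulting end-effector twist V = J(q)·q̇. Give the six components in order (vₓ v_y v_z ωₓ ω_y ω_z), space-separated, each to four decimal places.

o_n = [-0.9210, 0.0480, -0.4980]
J₁: ẑ×o_n = [-0.0480, -0.9210, 0.0000], ω = ẑ
J2: z=[-0.8910, -0.4540, 0.0000] o=[0.1634, -0.3208, 0.4600] → [0.4349, -0.8535, -0.8208, -0.8910, -0.4540, 0.0000]
J3: z=[-0.8910, -0.4540, 0.0000] o=[-0.4036, -0.1110, 0.0872] → [0.2656, -0.5214, -0.3765, -0.8910, -0.4540, 0.0000]
J4: z=[-0.4179, 0.8202, -0.3907] o=[-0.8065, -0.3996, -0.0877] → [-0.1616, -0.1267, -0.0932, -0.4179, 0.8202, -0.3907]
J5: z=[0.3877, -0.2280, -0.8932] o=[-0.5353, -0.2265, -0.0142] → [0.3554, 0.5319, 0.0185, 0.3877, -0.2280, -0.8932]
V = J·q̇ = [0.2077, -0.1628, -0.2528, 0.2751, -0.2048, 0.0301]

0.2077 -0.1628 -0.2528 0.2751 -0.2048 0.0301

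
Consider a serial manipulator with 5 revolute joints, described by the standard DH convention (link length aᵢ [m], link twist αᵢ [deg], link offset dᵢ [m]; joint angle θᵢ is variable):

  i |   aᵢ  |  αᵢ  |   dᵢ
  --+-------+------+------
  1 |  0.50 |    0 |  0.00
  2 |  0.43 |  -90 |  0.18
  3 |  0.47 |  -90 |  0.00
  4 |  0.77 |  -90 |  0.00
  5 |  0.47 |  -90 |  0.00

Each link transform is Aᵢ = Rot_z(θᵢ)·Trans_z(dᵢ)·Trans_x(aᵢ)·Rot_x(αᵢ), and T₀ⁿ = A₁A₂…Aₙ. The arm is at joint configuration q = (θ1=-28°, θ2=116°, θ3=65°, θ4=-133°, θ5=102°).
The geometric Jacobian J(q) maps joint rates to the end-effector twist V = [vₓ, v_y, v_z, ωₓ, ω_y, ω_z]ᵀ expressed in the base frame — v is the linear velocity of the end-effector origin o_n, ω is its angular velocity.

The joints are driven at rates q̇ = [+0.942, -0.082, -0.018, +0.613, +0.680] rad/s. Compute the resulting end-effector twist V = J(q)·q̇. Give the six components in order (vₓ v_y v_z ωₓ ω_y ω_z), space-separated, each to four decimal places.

o_n = [-0.0202, 0.6334, 0.3639]
J₁: ẑ×o_n = [-0.6334, -0.0202, 0.0000], ω = ẑ
J2: z=[0.0000, 0.0000, 1.0000] o=[0.4415, -0.2347, 0.0000] → [-0.8682, -0.4617, 0.0000, 0.0000, 0.0000, 1.0000]
J3: z=[-0.9994, 0.0349, 0.0000] o=[0.4565, 0.1950, 0.1800] → [0.0064, 0.1838, -0.4215, -0.9994, 0.0349, 0.0000]
J4: z=[-0.0316, -0.9058, -0.4226] o=[0.4634, 0.3935, -0.2460] → [-0.4510, 0.2237, -0.4456, -0.0316, -0.9058, -0.4226]
J5: z=[-0.6708, 0.3327, -0.6628] o=[-0.1071, 0.1914, 0.2300] → [0.3376, 0.0322, -0.3255, -0.6708, 0.3327, -0.6628]
V = J·q̇ = [-0.5725, 0.1745, -0.4869, -0.4575, -0.3296, 0.1502]

-0.5725 0.1745 -0.4869 -0.4575 -0.3296 0.1502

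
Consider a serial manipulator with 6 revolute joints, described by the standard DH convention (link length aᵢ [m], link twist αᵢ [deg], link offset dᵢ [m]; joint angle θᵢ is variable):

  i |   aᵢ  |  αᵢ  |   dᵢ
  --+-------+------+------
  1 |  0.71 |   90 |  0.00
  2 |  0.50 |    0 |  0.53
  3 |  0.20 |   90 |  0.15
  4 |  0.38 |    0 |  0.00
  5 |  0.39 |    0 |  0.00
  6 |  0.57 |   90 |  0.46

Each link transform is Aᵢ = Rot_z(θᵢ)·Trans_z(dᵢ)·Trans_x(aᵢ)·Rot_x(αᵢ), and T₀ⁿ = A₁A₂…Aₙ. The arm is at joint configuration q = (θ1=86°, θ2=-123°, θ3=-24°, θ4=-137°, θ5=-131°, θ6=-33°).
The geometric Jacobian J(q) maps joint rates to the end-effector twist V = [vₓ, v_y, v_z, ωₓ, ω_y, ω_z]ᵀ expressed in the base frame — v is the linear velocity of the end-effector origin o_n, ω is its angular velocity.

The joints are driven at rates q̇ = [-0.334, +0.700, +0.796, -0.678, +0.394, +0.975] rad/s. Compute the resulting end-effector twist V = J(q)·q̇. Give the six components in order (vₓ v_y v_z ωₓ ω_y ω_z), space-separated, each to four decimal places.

0.3851 -0.2427 -0.5996 1.4661 -0.4798 0.2455

o_n = [1.2973, -0.0730, -0.1436]
J₁: ẑ×o_n = [0.0730, 1.2973, -0.0000], ω = ẑ
J2: z=[0.9976, -0.0698, 0.0000] o=[0.0495, 0.7083, 0.0000] → [0.0100, 0.1432, -0.6923, 0.9976, -0.0698, 0.0000]
J3: z=[0.9976, -0.0698, 0.0000] o=[0.5592, 0.3996, -0.4193] → [-0.0192, -0.2751, -0.4200, 0.9976, -0.0698, 0.0000]
J4: z=[-0.0380, -0.5433, 0.8387] o=[0.6972, 0.2219, -0.5283] → [0.0383, 0.5179, 0.3372, -0.0380, -0.5433, 0.8387]
J5: z=[-0.0380, -0.5433, 0.8387] o=[0.4549, 0.4724, -0.3769] → [0.3307, 0.7153, 0.4784, -0.0380, -0.5433, 0.8387]
J6: z=[-0.0380, -0.5433, 0.8387] o=[0.8445, 0.4566, -0.3695] → [0.3214, 0.3883, 0.2661, -0.0380, -0.5433, 0.8387]
V = J·q̇ = [0.3851, -0.2427, -0.5996, 1.4661, -0.4798, 0.2455]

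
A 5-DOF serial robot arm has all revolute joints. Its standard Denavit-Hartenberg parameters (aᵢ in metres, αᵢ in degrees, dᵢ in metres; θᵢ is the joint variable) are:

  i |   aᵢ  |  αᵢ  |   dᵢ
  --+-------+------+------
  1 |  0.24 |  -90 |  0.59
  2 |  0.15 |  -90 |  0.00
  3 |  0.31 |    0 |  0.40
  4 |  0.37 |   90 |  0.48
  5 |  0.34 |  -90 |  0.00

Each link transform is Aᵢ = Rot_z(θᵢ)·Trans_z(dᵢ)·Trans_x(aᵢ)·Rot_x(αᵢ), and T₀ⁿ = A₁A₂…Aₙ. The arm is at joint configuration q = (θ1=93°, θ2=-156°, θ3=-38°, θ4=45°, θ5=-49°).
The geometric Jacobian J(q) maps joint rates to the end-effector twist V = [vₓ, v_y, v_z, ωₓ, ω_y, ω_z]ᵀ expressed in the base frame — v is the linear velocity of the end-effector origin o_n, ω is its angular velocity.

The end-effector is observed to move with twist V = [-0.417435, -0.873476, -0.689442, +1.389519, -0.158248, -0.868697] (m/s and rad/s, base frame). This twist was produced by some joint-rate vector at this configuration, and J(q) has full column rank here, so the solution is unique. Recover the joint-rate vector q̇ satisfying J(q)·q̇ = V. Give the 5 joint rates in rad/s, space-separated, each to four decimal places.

o_n = [-0.0973, -0.4100, 1.5593]
J₁: ẑ×o_n = [0.4100, -0.0973, 0.0000], ω = ẑ
J2: z=[-0.9986, -0.0523, 0.0000] o=[-0.0126, 0.2397, 0.5900] → [-0.0507, 0.9680, 0.6444, -0.9986, -0.0523, 0.0000]
J3: z=[-0.0213, 0.4062, 0.9135] o=[-0.0054, 0.1028, 0.6510] → [0.8375, -0.0646, 0.0482, -0.0213, 0.4062, 0.9135]
J4: z=[-0.0213, 0.4062, 0.9135] o=[-0.1928, 0.0325, 1.1158] → [0.5844, 0.0967, -0.0294, -0.0213, 0.4062, 0.9135]
J5: z=[-0.9854, -0.1631, 0.0496] o=[-0.1404, -0.1053, 1.7037] → [0.0387, -0.1401, 0.3074, -0.9854, -0.1631, 0.0496]
q̇ = J⁺·V = [-0.2030, -0.8910, 0.1970, -0.8990, -0.4920]

-0.2030 -0.8910 0.1970 -0.8990 -0.4920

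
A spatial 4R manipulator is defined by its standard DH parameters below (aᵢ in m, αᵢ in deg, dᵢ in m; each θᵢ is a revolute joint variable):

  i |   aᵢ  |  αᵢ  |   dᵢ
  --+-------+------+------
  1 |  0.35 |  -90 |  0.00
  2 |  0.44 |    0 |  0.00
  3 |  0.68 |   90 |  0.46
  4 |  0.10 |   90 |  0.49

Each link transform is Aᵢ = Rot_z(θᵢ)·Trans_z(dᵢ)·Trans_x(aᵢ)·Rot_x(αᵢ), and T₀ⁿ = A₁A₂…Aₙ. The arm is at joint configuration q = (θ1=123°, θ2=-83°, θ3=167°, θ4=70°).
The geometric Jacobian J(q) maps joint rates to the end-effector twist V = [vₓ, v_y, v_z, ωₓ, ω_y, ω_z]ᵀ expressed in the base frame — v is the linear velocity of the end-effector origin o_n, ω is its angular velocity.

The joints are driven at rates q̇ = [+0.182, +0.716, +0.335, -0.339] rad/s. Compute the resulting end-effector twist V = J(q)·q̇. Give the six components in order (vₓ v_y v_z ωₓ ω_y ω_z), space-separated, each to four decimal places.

0.1224 -0.4899 -0.6607 -0.6978 -0.8552 0.1466

o_n = [-0.9905, 0.5081, -0.2224]
J₁: ẑ×o_n = [-0.5081, -0.9905, 0.0000], ω = ẑ
J2: z=[-0.8387, -0.5446, 0.0000] o=[-0.1906, 0.2935, 0.0000] → [0.1211, -0.1865, -0.6156, -0.8387, -0.5446, 0.0000]
J3: z=[-0.8387, -0.5446, 0.0000] o=[-0.2198, 0.3385, 0.4367] → [0.3590, -0.5527, -0.5620, -0.8387, -0.5446, 0.0000]
J4: z=[-0.5417, 0.8341, 0.1045] o=[-0.6443, 0.1476, -0.2396] → [-0.0233, -0.0269, 0.0935, -0.5417, 0.8341, 0.1045]
V = J·q̇ = [0.1224, -0.4899, -0.6607, -0.6978, -0.8552, 0.1466]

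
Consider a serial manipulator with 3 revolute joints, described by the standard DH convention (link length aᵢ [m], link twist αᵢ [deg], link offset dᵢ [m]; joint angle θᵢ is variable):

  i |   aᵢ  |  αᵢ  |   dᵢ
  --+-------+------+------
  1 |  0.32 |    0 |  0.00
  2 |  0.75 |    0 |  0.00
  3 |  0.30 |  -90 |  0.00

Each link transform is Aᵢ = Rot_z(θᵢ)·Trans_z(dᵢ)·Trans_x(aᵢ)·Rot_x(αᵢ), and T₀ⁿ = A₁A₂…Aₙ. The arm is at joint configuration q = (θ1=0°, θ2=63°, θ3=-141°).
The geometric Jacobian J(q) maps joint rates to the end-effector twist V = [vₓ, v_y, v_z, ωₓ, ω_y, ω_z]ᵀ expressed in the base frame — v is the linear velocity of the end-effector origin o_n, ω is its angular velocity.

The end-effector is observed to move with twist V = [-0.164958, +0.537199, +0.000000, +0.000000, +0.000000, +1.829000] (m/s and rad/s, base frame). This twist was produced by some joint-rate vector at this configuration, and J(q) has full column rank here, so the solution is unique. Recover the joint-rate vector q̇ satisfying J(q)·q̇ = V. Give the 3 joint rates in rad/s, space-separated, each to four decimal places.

o_n = [0.7229, 0.3748, 0.0000]
J₁: ẑ×o_n = [-0.3748, 0.7229, 0.0000], ω = ẑ
J2: z=[0.0000, 0.0000, 1.0000] o=[0.3200, 0.0000, 0.0000] → [-0.3748, 0.4029, 0.0000, 0.0000, 0.0000, 1.0000]
J3: z=[0.0000, 0.0000, 1.0000] o=[0.6605, 0.6683, 0.0000] → [0.2934, 0.0624, -0.0000, 0.0000, 0.0000, 1.0000]
q̇ = J⁺·V = [0.2050, 0.8450, 0.7790]

0.2050 0.8450 0.7790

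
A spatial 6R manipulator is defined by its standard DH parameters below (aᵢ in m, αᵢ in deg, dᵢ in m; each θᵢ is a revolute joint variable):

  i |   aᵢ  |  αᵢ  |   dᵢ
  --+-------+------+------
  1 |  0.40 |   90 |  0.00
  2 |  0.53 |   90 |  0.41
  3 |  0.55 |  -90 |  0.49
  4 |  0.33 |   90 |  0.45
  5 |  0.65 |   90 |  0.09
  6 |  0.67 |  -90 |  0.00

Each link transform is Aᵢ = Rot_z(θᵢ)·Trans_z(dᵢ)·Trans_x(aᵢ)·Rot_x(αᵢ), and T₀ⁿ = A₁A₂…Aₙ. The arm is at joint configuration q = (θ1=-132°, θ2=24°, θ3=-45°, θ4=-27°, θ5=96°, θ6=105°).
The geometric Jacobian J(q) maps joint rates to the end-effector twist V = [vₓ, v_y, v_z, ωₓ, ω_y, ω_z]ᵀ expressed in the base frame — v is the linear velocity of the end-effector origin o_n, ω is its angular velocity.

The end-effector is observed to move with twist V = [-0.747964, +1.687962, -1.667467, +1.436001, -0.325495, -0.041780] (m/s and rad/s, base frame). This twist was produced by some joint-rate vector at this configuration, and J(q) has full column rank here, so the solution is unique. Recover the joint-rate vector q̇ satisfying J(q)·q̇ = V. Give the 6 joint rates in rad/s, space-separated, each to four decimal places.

o_n = [-2.0846, -1.2174, -0.5488]
J₁: ẑ×o_n = [1.2174, -2.0846, 0.0000], ω = ẑ
J2: z=[-0.7431, 0.6691, 0.0000] o=[-0.2677, -0.2973, 0.0000] → [-0.3672, -0.4079, 1.8996, -0.7431, 0.6691, 0.0000]
J3: z=[-0.2722, -0.3023, -0.9135] o=[-0.8963, -0.3827, 0.2156] → [-0.5315, 0.8775, -0.1320, -0.2722, -0.3023, -0.9135]
J4: z=[-0.9577, -0.0069, 0.2876] o=[-0.9784, -1.0551, -0.0739] → [0.0500, -0.7730, 0.1478, -0.9577, -0.0069, 0.2876]
J5: z=[-0.2848, 0.1634, -0.9445] o=[-1.4227, -1.3838, 0.0032] → [0.0669, 0.4679, 0.0608, -0.2848, 0.1634, -0.9445]
J6: z=[-0.1404, -0.9818, -0.1276] o=[-2.0647, -1.3065, 0.1149] → [0.6631, -0.0906, -0.0320, -0.1404, -0.9818, -0.1276]
q̇ = J⁺·V = [-0.5210, -0.8010, 0.1350, -0.6290, -0.7780, -0.3810]

-0.5210 -0.8010 0.1350 -0.6290 -0.7780 -0.3810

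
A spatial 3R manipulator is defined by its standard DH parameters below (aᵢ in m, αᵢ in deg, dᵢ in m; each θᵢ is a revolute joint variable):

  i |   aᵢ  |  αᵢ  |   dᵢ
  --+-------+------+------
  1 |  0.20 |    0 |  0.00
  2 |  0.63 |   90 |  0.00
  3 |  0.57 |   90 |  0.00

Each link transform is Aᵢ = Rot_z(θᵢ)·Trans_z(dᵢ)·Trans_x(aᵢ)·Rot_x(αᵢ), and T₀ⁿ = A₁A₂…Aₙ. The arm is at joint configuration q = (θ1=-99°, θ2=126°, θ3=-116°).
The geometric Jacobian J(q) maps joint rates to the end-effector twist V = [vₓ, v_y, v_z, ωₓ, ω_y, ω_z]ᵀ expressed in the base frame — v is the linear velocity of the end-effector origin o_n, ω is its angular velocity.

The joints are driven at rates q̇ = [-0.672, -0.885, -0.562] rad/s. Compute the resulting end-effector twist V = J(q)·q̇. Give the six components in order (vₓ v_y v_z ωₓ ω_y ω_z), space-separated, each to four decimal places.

o_n = [0.3074, -0.0250, -0.5123]
J₁: ẑ×o_n = [0.0250, 0.3074, -0.0000], ω = ẑ
J2: z=[0.0000, 0.0000, 1.0000] o=[-0.0313, -0.1975, 0.0000] → [-0.1726, 0.3387, 0.0000, 0.0000, 0.0000, 1.0000]
J3: z=[0.4540, -0.8910, 0.0000] o=[0.5300, 0.0885, 0.0000] → [0.4565, 0.2326, -0.2499, 0.4540, -0.8910, 0.0000]
V = J·q̇ = [-0.1206, -0.6370, 0.1404, -0.2551, 0.5007, -1.5570]

-0.1206 -0.6370 0.1404 -0.2551 0.5007 -1.5570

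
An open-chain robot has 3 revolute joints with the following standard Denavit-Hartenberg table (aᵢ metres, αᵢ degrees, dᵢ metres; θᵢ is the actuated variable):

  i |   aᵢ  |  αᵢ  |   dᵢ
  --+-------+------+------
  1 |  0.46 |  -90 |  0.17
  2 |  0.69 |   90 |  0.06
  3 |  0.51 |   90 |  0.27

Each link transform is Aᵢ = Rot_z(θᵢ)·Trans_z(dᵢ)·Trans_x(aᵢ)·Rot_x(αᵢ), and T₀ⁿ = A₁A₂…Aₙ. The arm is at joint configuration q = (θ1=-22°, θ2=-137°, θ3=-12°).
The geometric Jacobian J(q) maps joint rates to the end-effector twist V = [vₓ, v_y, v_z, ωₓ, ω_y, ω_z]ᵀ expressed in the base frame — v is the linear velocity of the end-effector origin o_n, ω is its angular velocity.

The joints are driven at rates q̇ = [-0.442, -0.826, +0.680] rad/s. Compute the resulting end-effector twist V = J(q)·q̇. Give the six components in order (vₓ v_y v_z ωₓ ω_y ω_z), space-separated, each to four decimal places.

-0.3121 0.7749 -0.8211 -0.7394 -0.5921 -0.9393

o_n = [-0.5676, 0.1797, 0.7833]
J₁: ẑ×o_n = [-0.1797, -0.5676, 0.0000], ω = ẑ
J2: z=[0.3746, 0.9272, 0.0000] o=[0.4265, -0.1723, 0.1700] → [0.5687, -0.2298, 1.0536, 0.3746, 0.9272, 0.0000]
J3: z=[-0.6323, 0.2555, -0.7314] o=[-0.0189, 0.0724, 0.6406] → [0.1150, 0.4916, 0.0723, -0.6323, 0.2555, -0.7314]
V = J·q̇ = [-0.3121, 0.7749, -0.8211, -0.7394, -0.5921, -0.9393]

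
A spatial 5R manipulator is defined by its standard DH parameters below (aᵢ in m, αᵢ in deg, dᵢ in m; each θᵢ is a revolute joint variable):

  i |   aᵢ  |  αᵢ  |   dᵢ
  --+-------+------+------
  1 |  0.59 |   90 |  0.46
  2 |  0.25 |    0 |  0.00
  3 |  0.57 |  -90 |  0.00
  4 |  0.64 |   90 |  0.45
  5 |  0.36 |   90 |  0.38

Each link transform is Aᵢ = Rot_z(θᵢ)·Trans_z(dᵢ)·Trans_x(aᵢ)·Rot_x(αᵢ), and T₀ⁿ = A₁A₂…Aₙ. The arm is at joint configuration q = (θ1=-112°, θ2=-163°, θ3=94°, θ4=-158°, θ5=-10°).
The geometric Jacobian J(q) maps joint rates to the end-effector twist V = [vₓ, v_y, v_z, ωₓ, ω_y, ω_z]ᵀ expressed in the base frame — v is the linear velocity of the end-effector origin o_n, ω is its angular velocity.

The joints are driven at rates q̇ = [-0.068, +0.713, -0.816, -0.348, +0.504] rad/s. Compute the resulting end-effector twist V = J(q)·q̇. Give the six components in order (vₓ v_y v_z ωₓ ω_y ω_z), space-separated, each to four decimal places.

o_n = [-0.2193, -0.4889, 0.9874]
J₁: ẑ×o_n = [0.4889, -0.2193, 0.0000], ω = ẑ
J2: z=[-0.9272, 0.3746, 0.0000] o=[-0.2210, -0.5470, 0.4600] → [0.1976, 0.4890, -0.0545, -0.9272, 0.3746, 0.0000]
J3: z=[-0.9272, 0.3746, 0.0000] o=[-0.1315, -0.3254, 0.3869] → [0.2249, 0.5568, 0.1846, -0.9272, 0.3746, 0.0000]
J4: z=[-0.3497, -0.8656, 0.3584] o=[-0.2080, -0.5148, -0.1452] → [-0.9897, 0.3920, -0.0189, -0.3497, -0.8656, 0.3584]
J5: z=[0.9100, -0.2229, 0.3497] o=[-0.5080, -0.6173, 0.5700] → [-0.1379, -0.2789, 0.1812, 0.9100, -0.2229, 0.3497]
V = J·q̇ = [0.1990, -0.3677, -0.0916, 0.6758, 0.1503, -0.0165]

0.1990 -0.3677 -0.0916 0.6758 0.1503 -0.0165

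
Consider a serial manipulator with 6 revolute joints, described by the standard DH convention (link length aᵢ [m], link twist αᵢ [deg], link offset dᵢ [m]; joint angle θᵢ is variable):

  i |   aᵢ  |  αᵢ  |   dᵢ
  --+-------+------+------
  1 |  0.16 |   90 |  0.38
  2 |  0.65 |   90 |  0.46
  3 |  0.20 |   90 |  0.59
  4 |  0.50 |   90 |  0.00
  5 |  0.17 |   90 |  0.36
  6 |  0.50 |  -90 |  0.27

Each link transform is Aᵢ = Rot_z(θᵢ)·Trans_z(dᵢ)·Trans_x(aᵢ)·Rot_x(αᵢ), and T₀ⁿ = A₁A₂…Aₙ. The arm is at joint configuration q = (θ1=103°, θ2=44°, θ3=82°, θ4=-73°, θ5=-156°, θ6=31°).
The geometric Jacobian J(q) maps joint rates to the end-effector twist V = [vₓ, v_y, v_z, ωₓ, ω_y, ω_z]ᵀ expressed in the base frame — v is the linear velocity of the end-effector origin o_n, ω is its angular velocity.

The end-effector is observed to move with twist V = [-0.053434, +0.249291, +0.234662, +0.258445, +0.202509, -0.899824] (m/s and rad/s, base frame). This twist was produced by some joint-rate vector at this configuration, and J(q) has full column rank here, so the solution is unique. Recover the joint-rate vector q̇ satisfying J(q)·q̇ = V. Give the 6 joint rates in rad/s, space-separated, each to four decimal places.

o_n = [-0.1925, 0.9559, 0.3892]
J₁: ẑ×o_n = [-0.9559, -0.1925, 0.0000], ω = ẑ
J2: z=[0.9744, 0.2250, 0.0000] o=[-0.0360, 0.1559, 0.3800] → [0.0021, -0.0090, 0.8147, 0.9744, 0.2250, 0.0000]
J3: z=[-0.1563, 0.6769, -0.7193] o=[0.3070, 0.7150, 0.8315] → [-0.1261, 0.2902, 0.3005, -0.1563, 0.6769, -0.7193]
J4: z=[-0.2958, 0.6628, 0.6879] o=[0.4033, 1.1784, 0.4265] → [0.1284, -0.4209, 0.4607, -0.2958, 0.6628, 0.6879]
J5: z=[-0.8555, -0.5042, 0.1179] o=[0.6158, 0.9016, 0.7845] → [0.1929, -0.4334, -0.4540, -0.8555, -0.5042, 0.1179]
J6: z=[-0.4431, 0.8307, 0.3371] o=[0.2623, 0.7602, 0.6682] → [-0.2977, -0.2769, 0.2910, -0.4431, 0.8307, 0.3371]
q̇ = J⁺·V = [-0.2610, 0.5530, 0.3790, -0.8830, 0.2360, 0.6330]

-0.2610 0.5530 0.3790 -0.8830 0.2360 0.6330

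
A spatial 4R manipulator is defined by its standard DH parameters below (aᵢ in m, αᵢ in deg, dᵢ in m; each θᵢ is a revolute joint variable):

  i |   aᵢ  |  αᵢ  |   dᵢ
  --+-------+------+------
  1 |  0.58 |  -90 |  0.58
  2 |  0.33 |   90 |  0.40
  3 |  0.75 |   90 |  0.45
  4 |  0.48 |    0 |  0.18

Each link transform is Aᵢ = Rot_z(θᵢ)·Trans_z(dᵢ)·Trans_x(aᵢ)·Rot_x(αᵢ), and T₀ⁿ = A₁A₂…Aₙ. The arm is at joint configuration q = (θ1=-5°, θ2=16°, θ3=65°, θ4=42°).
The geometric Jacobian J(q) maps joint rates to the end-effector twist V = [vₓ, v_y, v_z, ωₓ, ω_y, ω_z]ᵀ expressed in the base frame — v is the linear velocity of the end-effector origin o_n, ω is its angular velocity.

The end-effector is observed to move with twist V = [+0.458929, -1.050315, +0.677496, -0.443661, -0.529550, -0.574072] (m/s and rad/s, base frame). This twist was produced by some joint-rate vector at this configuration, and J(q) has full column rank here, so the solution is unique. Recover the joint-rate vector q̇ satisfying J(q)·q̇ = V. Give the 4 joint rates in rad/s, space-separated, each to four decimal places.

o_n = [1.8253, 1.1723, 1.0565]
J₁: ẑ×o_n = [-1.1723, 1.8253, 0.0000], ω = ẑ
J2: z=[0.0872, 0.9962, 0.0000] o=[0.5778, -0.0506, 0.5800] → [0.4746, -0.0415, -1.1362, 0.0872, 0.9962, 0.0000]
J3: z=[0.2746, -0.0240, 0.9613] o=[0.9287, 0.3203, 0.4890] → [-0.8327, 0.7061, 0.2555, 0.2746, -0.0240, 0.9613]
J4: z=[0.8311, -0.4969, -0.2498] o=[1.4150, 0.9601, 0.8342] → [-0.0574, -0.2872, 0.3803, 0.8311, -0.4969, -0.2498]
q̇ = J⁺·V = [-0.6470, -0.7530, -0.0390, -0.4420]

-0.6470 -0.7530 -0.0390 -0.4420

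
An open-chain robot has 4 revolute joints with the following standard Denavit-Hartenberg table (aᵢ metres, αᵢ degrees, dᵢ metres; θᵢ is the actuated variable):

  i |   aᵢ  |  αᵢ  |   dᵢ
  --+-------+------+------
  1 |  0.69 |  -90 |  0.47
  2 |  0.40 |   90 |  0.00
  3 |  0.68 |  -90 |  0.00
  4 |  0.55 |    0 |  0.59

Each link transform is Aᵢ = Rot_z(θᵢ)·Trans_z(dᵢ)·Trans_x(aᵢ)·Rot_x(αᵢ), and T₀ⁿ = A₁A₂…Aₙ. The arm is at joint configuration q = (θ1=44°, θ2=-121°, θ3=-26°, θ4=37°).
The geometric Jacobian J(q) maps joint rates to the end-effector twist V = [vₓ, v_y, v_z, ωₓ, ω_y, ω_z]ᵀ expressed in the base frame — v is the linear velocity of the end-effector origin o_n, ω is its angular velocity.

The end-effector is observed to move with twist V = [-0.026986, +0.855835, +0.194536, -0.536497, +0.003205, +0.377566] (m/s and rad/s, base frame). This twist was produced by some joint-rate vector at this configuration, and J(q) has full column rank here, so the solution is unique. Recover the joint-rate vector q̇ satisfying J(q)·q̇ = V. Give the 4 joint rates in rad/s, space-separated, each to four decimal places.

0.6030 0.3660 0.4450 0.0100

o_n = [0.0562, 0.1094, 2.0673]
J₁: ẑ×o_n = [-0.1094, 0.0562, 0.0000], ω = ẑ
J2: z=[-0.6947, 0.7193, 0.0000] o=[0.4963, 0.4793, 0.4700] → [1.1490, 1.1096, 0.5736, -0.6947, 0.7193, 0.0000]
J3: z=[-0.6166, -0.5954, -0.5150] o=[0.3481, 0.3362, 0.8129] → [-0.8638, 0.9239, -0.0340, -0.6166, -0.5954, -0.5150]
J4: z=[-0.7868, 0.4897, 0.3758] o=[0.3288, -0.0969, 1.3368] → [0.2803, 0.4724, -0.0288, -0.7868, 0.4897, 0.3758]
q̇ = J⁺·V = [0.6030, 0.3660, 0.4450, 0.0100]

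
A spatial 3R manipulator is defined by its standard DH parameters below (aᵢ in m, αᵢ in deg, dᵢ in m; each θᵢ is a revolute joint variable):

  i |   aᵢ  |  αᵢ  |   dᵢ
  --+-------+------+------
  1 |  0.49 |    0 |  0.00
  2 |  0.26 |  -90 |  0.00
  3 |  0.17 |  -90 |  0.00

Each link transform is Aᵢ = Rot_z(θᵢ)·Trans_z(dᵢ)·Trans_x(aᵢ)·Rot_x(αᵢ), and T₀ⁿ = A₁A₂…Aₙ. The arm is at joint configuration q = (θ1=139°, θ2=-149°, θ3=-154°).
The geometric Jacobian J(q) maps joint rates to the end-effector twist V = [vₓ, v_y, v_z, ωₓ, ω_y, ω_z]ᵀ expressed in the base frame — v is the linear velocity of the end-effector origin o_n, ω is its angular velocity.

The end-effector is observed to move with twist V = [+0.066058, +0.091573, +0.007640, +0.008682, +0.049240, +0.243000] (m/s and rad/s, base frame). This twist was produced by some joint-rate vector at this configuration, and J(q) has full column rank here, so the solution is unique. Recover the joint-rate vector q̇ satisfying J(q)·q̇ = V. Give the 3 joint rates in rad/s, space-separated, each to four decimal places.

o_n = [-0.2642, 0.3029, 0.0745]
J₁: ẑ×o_n = [-0.3029, -0.2642, 0.0000], ω = ẑ
J2: z=[0.0000, 0.0000, 1.0000] o=[-0.3698, 0.3215, 0.0000] → [0.0186, 0.1056, -0.0000, 0.0000, 0.0000, 1.0000]
J3: z=[0.1736, 0.9848, 0.0000] o=[-0.1138, 0.2763, 0.0000] → [0.0734, -0.0129, 0.1528, 0.1736, 0.9848, 0.0000]
q̇ = J⁺·V = [-0.1800, 0.4230, 0.0500]

-0.1800 0.4230 0.0500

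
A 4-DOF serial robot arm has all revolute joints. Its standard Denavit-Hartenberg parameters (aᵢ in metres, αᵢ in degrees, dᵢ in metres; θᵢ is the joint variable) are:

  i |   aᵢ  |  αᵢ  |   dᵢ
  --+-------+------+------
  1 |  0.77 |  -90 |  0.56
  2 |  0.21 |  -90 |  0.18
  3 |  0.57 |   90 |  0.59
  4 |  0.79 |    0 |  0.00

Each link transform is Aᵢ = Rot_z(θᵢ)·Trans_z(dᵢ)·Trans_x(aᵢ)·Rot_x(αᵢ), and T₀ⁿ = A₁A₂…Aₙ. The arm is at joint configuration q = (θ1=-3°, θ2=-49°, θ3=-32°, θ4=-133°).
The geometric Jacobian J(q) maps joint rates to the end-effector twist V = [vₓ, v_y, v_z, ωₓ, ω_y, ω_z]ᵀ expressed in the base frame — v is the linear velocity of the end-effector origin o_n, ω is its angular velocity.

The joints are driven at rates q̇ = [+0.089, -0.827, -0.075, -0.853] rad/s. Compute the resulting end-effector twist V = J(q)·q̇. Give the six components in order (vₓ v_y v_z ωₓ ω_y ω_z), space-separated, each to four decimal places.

-0.0957 -0.1712 -0.4819 0.1585 -1.5608 0.4793

o_n = [0.9434, 0.1474, 0.7304]
J₁: ẑ×o_n = [-0.1474, 0.9434, 0.0000], ω = ẑ
J2: z=[0.0523, 0.9986, 0.0000] o=[0.7689, -0.0403, 0.5600] → [0.1702, -0.0089, -0.1644, 0.0523, 0.9986, 0.0000]
J3: z=[0.7537, -0.0395, -0.6561] o=[0.9159, 0.1322, 0.7185] → [0.0095, -0.0270, 0.0125, 0.7537, -0.0395, -0.6561]
J4: z=[-0.3028, 0.8651, -0.3999] o=[1.6931, 0.3940, 0.6962] → [-0.0690, 0.3102, 0.7233, -0.3028, 0.8651, -0.3999]
V = J·q̇ = [-0.0957, -0.1712, -0.4819, 0.1585, -1.5608, 0.4793]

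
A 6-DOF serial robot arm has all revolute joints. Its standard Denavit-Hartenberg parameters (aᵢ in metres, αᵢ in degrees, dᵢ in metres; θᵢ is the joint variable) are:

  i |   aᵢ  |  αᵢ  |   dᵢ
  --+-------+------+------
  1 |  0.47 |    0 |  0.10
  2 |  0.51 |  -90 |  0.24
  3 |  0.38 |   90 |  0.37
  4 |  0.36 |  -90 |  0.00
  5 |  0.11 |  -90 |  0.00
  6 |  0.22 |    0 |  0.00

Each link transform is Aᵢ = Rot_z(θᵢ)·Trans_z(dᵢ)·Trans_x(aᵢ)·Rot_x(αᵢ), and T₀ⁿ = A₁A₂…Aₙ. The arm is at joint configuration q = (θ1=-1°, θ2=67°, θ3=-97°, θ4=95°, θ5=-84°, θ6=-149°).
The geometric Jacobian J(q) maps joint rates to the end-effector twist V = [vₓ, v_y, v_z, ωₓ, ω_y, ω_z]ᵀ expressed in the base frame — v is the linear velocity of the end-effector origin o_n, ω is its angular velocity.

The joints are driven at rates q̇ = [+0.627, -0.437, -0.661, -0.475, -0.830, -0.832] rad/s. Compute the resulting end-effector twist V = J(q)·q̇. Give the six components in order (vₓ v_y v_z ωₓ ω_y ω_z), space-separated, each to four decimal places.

-0.3122 0.1789 0.3554 1.4029 -0.3229 1.1295

o_n = [0.0481, 0.7913, 0.5842]
J₁: ẑ×o_n = [-0.7913, 0.0481, 0.0000], ω = ẑ
J2: z=[0.0000, 0.0000, 1.0000] o=[0.4699, -0.0082, 0.1000] → [-0.7995, -0.4219, 0.0000, 0.0000, 0.0000, 1.0000]
J3: z=[-0.9135, 0.4067, 0.0000] o=[0.6774, 0.4577, 0.3400] → [0.0993, 0.2231, -0.0487, -0.9135, 0.4067, 0.0000]
J4: z=[-0.4037, -0.9067, -0.1219] o=[0.3205, 0.5659, 0.7172] → [0.1480, -0.0205, -0.3380, -0.4037, -0.9067, -0.1219]
J5: z=[0.1290, 0.0755, -0.9888] o=[-0.0056, 0.7153, 0.6860] → [0.0675, -0.0399, 0.0058, 0.1290, 0.0755, -0.9888]
J6: z=[-0.8586, 0.5074, -0.0733] o=[-0.0601, 0.6208, 0.6717] → [-0.0319, -0.0830, -0.2012, -0.8586, 0.5074, -0.0733]
V = J·q̇ = [-0.3122, 0.1789, 0.3554, 1.4029, -0.3229, 1.1295]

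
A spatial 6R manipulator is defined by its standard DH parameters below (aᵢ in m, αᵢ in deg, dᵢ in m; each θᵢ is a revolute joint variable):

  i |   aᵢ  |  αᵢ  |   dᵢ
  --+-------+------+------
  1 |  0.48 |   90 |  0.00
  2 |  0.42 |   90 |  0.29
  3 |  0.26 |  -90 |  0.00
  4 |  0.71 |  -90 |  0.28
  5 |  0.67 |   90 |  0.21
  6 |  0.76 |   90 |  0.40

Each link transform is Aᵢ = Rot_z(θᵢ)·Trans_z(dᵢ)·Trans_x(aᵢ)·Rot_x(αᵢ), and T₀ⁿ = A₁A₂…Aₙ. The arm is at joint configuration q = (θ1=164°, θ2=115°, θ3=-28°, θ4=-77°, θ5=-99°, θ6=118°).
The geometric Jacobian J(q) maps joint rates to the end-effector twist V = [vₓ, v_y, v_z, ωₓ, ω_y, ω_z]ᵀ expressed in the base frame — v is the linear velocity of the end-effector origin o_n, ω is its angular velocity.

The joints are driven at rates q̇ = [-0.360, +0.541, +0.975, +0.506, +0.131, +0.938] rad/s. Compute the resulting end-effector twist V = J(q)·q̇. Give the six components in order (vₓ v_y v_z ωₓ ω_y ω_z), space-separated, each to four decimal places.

o_n = [0.2349, 0.1427, 1.5734]
J₁: ẑ×o_n = [-0.1427, 0.2349, 0.0000], ω = ẑ
J2: z=[0.2756, 0.9613, 0.0000] o=[-0.4614, 0.1323, 0.0000] → [1.5125, -0.4337, -0.6665, 0.2756, 0.9613, 0.0000]
J3: z=[-0.8712, 0.2498, 0.4226] o=[-0.2108, 0.3621, 0.3806] → [0.3907, 1.2275, 0.0798, -0.8712, 0.2498, 0.4226]
J4: z=[0.4341, 0.7941, 0.4255] o=[-0.1512, 0.2181, 0.5887] → [0.8140, -0.2632, -0.3393, 0.4341, 0.7941, 0.4255]
J5: z=[0.4194, -0.5961, 0.6846] o=[-0.5958, 0.5247, 1.1280] → [-0.0040, 0.3819, 0.3350, 0.4194, -0.5961, 0.6846]
J6: z=[0.7196, -0.2415, -0.6511] o=[-0.1369, 0.9126, 1.4913] → [-0.5210, -0.3011, -0.4642, 0.7196, -0.2415, -0.6511]
V = J·q̇ = [1.1732, 0.5121, -0.8460, 0.2492, 0.8608, -0.2537]

1.1732 0.5121 -0.8460 0.2492 0.8608 -0.2537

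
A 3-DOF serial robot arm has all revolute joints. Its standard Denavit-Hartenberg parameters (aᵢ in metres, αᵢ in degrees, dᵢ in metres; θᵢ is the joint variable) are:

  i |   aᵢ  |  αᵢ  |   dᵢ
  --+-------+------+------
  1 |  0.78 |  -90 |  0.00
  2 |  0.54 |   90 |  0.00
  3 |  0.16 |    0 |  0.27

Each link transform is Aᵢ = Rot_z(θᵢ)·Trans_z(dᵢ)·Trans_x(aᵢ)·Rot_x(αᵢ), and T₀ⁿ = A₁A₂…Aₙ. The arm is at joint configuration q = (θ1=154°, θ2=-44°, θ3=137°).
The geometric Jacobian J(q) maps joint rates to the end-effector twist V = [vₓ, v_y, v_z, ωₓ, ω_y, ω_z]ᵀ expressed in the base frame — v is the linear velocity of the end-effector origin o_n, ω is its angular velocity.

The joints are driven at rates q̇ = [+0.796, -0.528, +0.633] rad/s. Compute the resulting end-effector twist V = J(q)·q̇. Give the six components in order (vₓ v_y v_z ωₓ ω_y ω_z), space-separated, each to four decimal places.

o_n = [-0.8538, 0.2950, 0.4881]
J₁: ẑ×o_n = [-0.2950, -0.8538, 0.0000], ω = ẑ
J2: z=[-0.4384, -0.8988, 0.0000] o=[-0.7011, 0.3419, 0.0000] → [-0.4387, 0.2139, -0.1167, -0.4384, -0.8988, 0.0000]
J3: z=[0.6244, -0.3045, 0.7193] o=[-1.0502, 0.5122, 0.3751] → [0.1218, 0.0708, -0.0758, 0.6244, -0.3045, 0.7193]
V = J·q̇ = [0.0739, -0.7478, 0.0136, 0.6267, 0.2818, 1.2513]

0.0739 -0.7478 0.0136 0.6267 0.2818 1.2513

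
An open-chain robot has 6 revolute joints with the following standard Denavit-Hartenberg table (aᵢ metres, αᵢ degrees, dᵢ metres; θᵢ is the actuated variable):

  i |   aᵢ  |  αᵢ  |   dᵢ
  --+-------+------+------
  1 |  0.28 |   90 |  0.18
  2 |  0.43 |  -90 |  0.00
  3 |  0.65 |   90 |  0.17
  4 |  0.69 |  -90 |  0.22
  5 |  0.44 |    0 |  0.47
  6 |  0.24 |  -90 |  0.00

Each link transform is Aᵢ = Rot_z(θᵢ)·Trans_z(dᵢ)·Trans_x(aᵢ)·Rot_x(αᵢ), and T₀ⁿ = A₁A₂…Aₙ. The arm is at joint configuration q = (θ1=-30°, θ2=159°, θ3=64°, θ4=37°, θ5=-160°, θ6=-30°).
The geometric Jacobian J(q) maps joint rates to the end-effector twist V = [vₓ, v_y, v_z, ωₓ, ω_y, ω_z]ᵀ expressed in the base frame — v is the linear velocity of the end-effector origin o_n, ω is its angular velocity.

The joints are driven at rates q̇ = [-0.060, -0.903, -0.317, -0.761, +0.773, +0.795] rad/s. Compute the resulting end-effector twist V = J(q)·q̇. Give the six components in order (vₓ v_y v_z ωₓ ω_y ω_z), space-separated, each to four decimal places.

o_n = [-0.5550, 0.5683, -0.0290]
J₁: ẑ×o_n = [-0.5683, -0.5550, 0.0000], ω = ẑ
J2: z=[-0.5000, -0.8660, 0.0000] o=[0.2425, -0.1400, 0.1800] → [0.1810, -0.1045, -1.0448, -0.5000, -0.8660, 0.0000]
J3: z=[-0.3104, 0.1792, -0.9336] o=[-0.1052, 0.0607, 0.3341] → [0.4089, 0.3073, -0.0769, -0.3104, 0.1792, -0.9336]
J4: z=[-0.9459, 0.0399, 0.3221] o=[-0.0962, 0.7301, 0.2775] → [0.0399, -0.4377, 0.1713, -0.9459, 0.0399, 0.3221]
J5: z=[-0.3050, -0.4485, -0.8401] o=[-0.3808, 1.3550, 0.0473] → [-0.6267, 0.1231, 0.1618, -0.3050, -0.4485, -0.8401]
J6: z=[-0.3050, -0.4485, -0.8401] o=[-0.6207, 0.7811, -0.1187] → [-0.2189, -0.0278, 0.0943, -0.3050, -0.4485, -0.8401]
V = J·q̇ = [-0.9478, 0.4364, 1.0376, 0.7914, -0.0084, -1.3265]

-0.9478 0.4364 1.0376 0.7914 -0.0084 -1.3265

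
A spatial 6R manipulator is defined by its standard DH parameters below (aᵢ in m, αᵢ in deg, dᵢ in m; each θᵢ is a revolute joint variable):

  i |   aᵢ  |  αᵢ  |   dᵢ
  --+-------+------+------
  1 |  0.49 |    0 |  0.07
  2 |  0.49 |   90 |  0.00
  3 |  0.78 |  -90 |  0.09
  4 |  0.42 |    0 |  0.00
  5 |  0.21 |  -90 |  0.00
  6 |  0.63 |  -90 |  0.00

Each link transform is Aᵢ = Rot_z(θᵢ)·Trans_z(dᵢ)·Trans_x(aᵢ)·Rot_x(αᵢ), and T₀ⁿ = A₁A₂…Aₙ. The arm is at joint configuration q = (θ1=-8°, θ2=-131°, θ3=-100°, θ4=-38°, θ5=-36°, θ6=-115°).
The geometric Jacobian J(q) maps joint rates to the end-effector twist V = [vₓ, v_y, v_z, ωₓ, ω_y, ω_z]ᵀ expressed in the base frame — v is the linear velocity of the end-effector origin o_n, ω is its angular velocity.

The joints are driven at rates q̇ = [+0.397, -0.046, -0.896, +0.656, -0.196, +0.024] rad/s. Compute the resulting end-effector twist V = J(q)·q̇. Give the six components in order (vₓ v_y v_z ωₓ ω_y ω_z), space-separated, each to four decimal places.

o_n = [-0.3586, -0.4115, -1.1080]
J₁: ẑ×o_n = [0.4115, -0.3586, 0.0000], ω = ẑ
J2: z=[0.0000, 0.0000, 1.0000] o=[0.4852, -0.0682, 0.0700] → [0.3433, -0.8438, 0.0000, 0.0000, 0.0000, 1.0000]
J3: z=[-0.6561, 0.7547, 0.0000] o=[0.1154, -0.3897, 0.0700] → [-0.8890, -0.7728, 0.3721, -0.6561, 0.7547, 0.0000]
J4: z=[-0.7432, -0.6461, -0.1736] o=[0.1586, -0.2329, -0.6982] → [0.2338, -0.2148, -0.2014, -0.7432, -0.6461, -0.1736]
J5: z=[-0.7432, -0.6461, -0.1736] o=[0.0323, -0.0000, -1.0241] → [-0.0173, 0.0055, 0.0532, -0.7432, -0.6461, -0.1736]
J6: z=[0.3068, -0.0985, -0.9467] o=[-0.0925, 0.1589, -1.0811] → [-0.5373, 0.2601, -0.2012, 0.3068, -0.0985, -0.9467]
V = J·q̇ = [1.0880, 0.4532, -0.4808, 0.2533, -0.9758, 0.2484]

1.0880 0.4532 -0.4808 0.2533 -0.9758 0.2484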